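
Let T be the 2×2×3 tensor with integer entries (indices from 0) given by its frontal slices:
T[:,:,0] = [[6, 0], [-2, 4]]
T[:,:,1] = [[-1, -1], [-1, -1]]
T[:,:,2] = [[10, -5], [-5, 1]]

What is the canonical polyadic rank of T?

3

Lower bound: the mode-3 unfolding of T (rows indexed by k, columns by (i,j) = (0,0), (0,1), (1,0), (1,1)) is [[6, 0, -2, 4], [-1, -1, -1, -1], [10, -5, -5, 1]].
There the 3×3 minor on rows k ∈ {0, 1, 2}, columns (i,j) ∈ {(0,0), (0,1), (1,0)} is det [[6, 0, -2], [-1, -1, -1], [10, -5, -5]] = -30 ≠ 0, so this unfolding has rank ≥ 3; CP rank is at least every unfolding rank, so rank(T) ≥ 3. (Unfolding ranks only ever bound the CP rank from below — rank(T) can be strictly larger than all of them — so the matching upper bound has to come from an explicit 3-term decomposition.)
Upper bound: T is a sum of 3 rank-1 terms, T = [1, -1] (x) [2, -1] (x) [2, 0, 4] + [1, 1] (x) [1, 1] (x) [2, -1, 1] + [1, 2] (x) [1, -2] (x) [0, 0, 1] (written with every a and b primitive with positive leading entry and the scale carried by c; CP decompositions are not unique, and this one is verified by expanding entrywise), so rank(T) ≤ 3.
These bounds meet, so rank(T) = 3.
Check entry T[0,1,2] = -5: (1)·(-1)·(4) + (1)·(1)·(1) + (1)·(-2)·(1) = -5.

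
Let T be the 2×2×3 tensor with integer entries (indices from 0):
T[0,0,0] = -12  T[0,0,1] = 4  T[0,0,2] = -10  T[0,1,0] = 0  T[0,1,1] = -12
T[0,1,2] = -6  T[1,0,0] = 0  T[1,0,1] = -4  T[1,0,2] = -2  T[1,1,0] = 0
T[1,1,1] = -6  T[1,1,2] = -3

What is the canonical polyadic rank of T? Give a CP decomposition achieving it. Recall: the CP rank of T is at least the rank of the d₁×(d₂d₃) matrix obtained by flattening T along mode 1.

Lower bound: the mode-2 unfolding of T (rows indexed by j, columns by (i,k) = (0,0), (0,1), (0,2), (1,0), (1,1), (1,2)) is [[-12, 4, -10, 0, -4, -2], [0, -12, -6, 0, -6, -3]].
There the 2×2 minor on rows j ∈ {0, 1}, columns (i,k) ∈ {(0,0), (0,1)} is det [[-12, 4], [0, -12]] = 144 ≠ 0, so this unfolding has rank ≥ 2; CP rank is at least every unfolding rank, so rank(T) ≥ 2. (This is only a lower bound: in general the CP rank may exceed every unfolding rank, so we still need to exhibit 2 rank-1 terms summing to T.)
Upper bound — finding two terms. Write S_k = T[:,:,k] for the frontal slices: S₀ = [[-12, 0], [0, 0]], S₁ = [[4, -12], [-4, -6]], S₂ = [[-10, -6], [-2, -3]].
If T = a₁ ⊗ b₁ ⊗ c₁ + a₂ ⊗ b₂ ⊗ c₂ then each S_k = c₁[k]·a₁b₁ᵀ + c₂[k]·a₂b₂ᵀ. S₀ and S₁ are linearly independent, so a₁b₁ᵀ and a₂b₂ᵀ must span the same plane of matrices: they are the rank-1 matrices of the form x·S₀ + y·S₁.
det(x·S₀ + y·S₁) is 72·xy − 72·y² = 72·(x − y)(y), vanishing at (x:y) = (1:1) and (1:0).
M₁ = S₀ + S₁ = [[-8, -12], [-4, -6]] = (-2)·[2, 1][2, 3]ᵀ and M₂ = S₀ = [[-12, 0], [0, 0]] = (-12)·[1, 0][1, 0]ᵀ, so take a₁ = [2, 1], b₁ = [2, 3], a₂ = [1, 0], b₂ = [1, 0].
Each slice is an integer combination of E₁ = a₁b₁ᵀ and E₂ = a₂b₂ᵀ: S₀ = −12·E₂, S₁ = −2·E₁ + 12·E₂, S₂ = −E₁ − 6·E₂; reading off coefficients, c₁ = [0, -2, -1] and c₂ = [-12, 12, -6].
Hence T = [2, 1] ⊗ [2, 3] ⊗ [0, -2, -1] + [1, 0] ⊗ [1, 0] ⊗ [-12, 12, -6], so rank(T) ≤ 2.
These bounds meet, so rank(T) = 2.

rank(T) = 2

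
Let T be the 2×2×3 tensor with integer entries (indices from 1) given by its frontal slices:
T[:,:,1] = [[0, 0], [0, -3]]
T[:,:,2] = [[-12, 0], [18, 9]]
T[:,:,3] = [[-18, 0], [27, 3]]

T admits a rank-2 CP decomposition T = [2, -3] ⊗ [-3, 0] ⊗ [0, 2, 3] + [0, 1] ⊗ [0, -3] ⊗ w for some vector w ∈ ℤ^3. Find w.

Subtract the known terms from T to get the rank-1 residual R = [0, 1] ⊗ [0, -3] ⊗ w, so R[i,j,k] = a[i]·b[j]·w[k]. Pick indices with nonzero a[2]·b[2] = (1)·(-3) = -3. Only the fibre through (2,2,·) is needed: R[2,2,:] = T[2,2,:] − Σₗ aₗ[2]bₗ[2]cₗ = [-3, 9, 3] − (-3)·(0)·[0, 2, 3] = [-3, 9, 3]. Then w[k] = R[2,2,k] / -3 for each k, giving w = [-3, 9, 3] / -3 = [1, -3, -1].

w = [1, -3, -1]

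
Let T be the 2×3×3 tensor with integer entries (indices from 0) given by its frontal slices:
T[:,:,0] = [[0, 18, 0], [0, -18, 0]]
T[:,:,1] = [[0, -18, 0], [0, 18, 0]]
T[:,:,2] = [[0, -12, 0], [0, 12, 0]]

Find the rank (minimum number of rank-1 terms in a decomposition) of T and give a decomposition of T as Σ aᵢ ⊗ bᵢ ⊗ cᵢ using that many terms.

Lower bound: T ≠ 0 (e.g. T[0,1,0] = 18), so rank(T) ≥ 1.
Upper bound: the mode-1 fibre T[:,1,0] = [18, -18] gives a = (1, -1) (primitive direction); the mode-2 fibre T[0,:,0] = [0, 18, 0] gives b = (0, 1, 0); then c[k] = T[0,1,k] / (a[0]·b[1]) = [18, -18, -12] / 1 = (18, -18, -12).
Expanding (1, -1) ⊗ (0, 1, 0) ⊗ (18, -18, -12) reproduces all 18 entries of T, so T = (1, -1) ⊗ (0, 1, 0) ⊗ (18, -18, -12) and rank(T) ≤ 1.
These bounds meet, so rank(T) = 1.

rank(T) = 1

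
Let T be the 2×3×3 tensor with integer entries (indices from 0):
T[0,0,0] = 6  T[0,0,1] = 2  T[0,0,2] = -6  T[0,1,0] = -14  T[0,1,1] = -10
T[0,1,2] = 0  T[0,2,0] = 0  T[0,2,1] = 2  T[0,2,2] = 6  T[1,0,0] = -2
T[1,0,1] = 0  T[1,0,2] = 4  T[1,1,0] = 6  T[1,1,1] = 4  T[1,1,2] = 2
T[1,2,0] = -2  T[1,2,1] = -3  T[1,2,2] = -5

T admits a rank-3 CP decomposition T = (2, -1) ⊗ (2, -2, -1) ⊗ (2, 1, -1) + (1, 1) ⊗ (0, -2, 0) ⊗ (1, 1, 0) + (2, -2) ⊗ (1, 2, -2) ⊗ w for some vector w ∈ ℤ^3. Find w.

w = (-1, -1, -1)

Subtract the known terms from T to get the rank-1 residual R = (2, -2) ⊗ (1, 2, -2) ⊗ w, so R[i,j,k] = a[i]·b[j]·w[k]. Pick indices with nonzero a[0]·b[0] = (2)·(1) = 2. Only the fibre through (0,0,·) is needed: R[0,0,:] = T[0,0,:] − Σₗ aₗ[0]bₗ[0]cₗ = [6, 2, -6] − (2)·(2)·(2, 1, -1) − (1)·(0)·(1, 1, 0) = [-2, -2, -2]. Then w[k] = R[0,0,k] / 2 for each k, giving w = [-2, -2, -2] / 2 = (-1, -1, -1).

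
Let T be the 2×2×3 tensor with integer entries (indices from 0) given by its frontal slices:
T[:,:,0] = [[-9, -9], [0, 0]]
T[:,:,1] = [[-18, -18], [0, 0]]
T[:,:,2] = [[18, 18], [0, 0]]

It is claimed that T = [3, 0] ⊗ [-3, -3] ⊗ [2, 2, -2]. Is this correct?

Reconstruct entry (0,0,0) from the claimed factors: Σₗ aₗ[0]bₗ[0]cₗ[0] = (3)·(-3)·(2) = -18, but T[0,0,0] = -9. The claim is false.

No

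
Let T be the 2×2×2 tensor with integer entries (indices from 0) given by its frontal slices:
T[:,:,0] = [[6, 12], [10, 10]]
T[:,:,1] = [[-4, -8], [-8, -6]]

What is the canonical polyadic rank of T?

Lower bound: the mode-3 unfolding of T (rows indexed by k, columns by (i,j) = (0,0), (0,1), (1,0), (1,1)) is [[6, 12, 10, 10], [-4, -8, -8, -6]].
There the 2×2 minor on rows k ∈ {0, 1}, columns (i,j) ∈ {(0,0), (1,0)} is det [[6, 10], [-4, -8]] = -8 ≠ 0, so this unfolding has rank ≥ 2; CP rank is at least every unfolding rank, so rank(T) ≥ 2. (This is only a lower bound: in general the CP rank may exceed every unfolding rank, so we still need to exhibit 2 rank-1 terms summing to T.)
Upper bound — finding two terms. Write S_k = T[:,:,k] for the frontal slices: S₀ = [[6, 12], [10, 10]], S₁ = [[-4, -8], [-8, -6]].
If T = a₁ ⊗ b₁ ⊗ c₁ + a₂ ⊗ b₂ ⊗ c₂ then each S_k = c₁[k]·a₁b₁ᵀ + c₂[k]·a₂b₂ᵀ. S₀ and S₁ are linearly independent, so a₁b₁ᵀ and a₂b₂ᵀ must span the same plane of matrices: they are the rank-1 matrices of the form x·S₀ + y·S₁.
det(x·S₀ + y·S₁) is −60·x² + 100·xy − 40·y² = (-20)·(3·x − 2·y)(x − y), vanishing at (x:y) = (2:3) and (1:1).
M₁ = 2·S₀ + 3·S₁ = [[0, 0], [-4, 2]] = (-2)·[0, 1][2, -1]ᵀ and M₂ = S₀ + S₁ = [[2, 4], [2, 4]] = 2·[1, 1][1, 2]ᵀ, so take a₁ = [0, 1], b₁ = [2, -1], a₂ = [1, 1], b₂ = [1, 2].
Each slice is an integer combination of E₁ = a₁b₁ᵀ and E₂ = a₂b₂ᵀ: S₀ = 2·E₁ + 6·E₂, S₁ = −2·E₁ − 4·E₂; reading off coefficients, c₁ = [2, -2] and c₂ = [6, -4].
Hence T = [0, 1] ⊗ [2, -1] ⊗ [2, -2] + [1, 1] ⊗ [1, 2] ⊗ [6, -4], so rank(T) ≤ 2.
These bounds meet, so rank(T) = 2.
Check entry T[0,1,0] = 12: (0)·(-1)·(2) + (1)·(2)·(6) = 12.

2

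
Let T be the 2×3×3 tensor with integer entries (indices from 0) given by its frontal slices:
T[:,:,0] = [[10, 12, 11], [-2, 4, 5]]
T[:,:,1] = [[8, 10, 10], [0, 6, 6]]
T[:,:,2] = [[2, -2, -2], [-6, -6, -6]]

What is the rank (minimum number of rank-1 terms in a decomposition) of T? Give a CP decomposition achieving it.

Lower bound: the mode-3 unfolding of T (rows indexed by k, columns by (i,j) = (0,0), (0,1), (0,2), (1,0), (1,1), (1,2)) is [[10, 12, 11, -2, 4, 5], [8, 10, 10, 0, 6, 6], [2, -2, -2, -6, -6, -6]].
There the 3×3 minor on rows k ∈ {0, 1, 2}, columns (i,j) ∈ {(0,0), (0,1), (0,2)} is det [[10, 12, 11], [8, 10, 10], [2, -2, -2]] = 36 ≠ 0, so this unfolding has rank ≥ 3; CP rank is at least every unfolding rank, so rank(T) ≥ 3. (Unfolding ranks only ever bound the CP rank from below — rank(T) can be strictly larger than all of them — so the matching upper bound has to come from an explicit 3-term decomposition.)
Upper bound: T is a sum of 3 rank-1 terms, T = (1, -1) ⊗ (2, 0, 1) ⊗ (-1, 0, 0) + (1, -1) ⊗ (2, 1, 1) ⊗ (4, 2, 2) + (1, 1) ⊗ (1, 2, 2) ⊗ (4, 4, -2) (one valid choice — decompositions are not unique — normalised so each a, b is primitive with positive first nonzero entry; check it by expanding all entries), so rank(T) ≤ 3.
These bounds meet, so rank(T) = 3.

rank(T) = 3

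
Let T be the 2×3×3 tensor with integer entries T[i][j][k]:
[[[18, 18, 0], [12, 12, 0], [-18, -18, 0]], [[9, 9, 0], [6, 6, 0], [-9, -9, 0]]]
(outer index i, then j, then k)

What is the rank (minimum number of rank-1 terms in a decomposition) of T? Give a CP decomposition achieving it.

Lower bound: T ≠ 0 (e.g. T[0,0,0] = 18), so rank(T) ≥ 1.
Upper bound: if T = a ⊗ b ⊗ c then every fibre of T is a multiple of the corresponding factor, so read the factors off the fibres through the nonzero entry T[0,0,0] = 18.
The mode-1 fibre T[:,0,0] = [18, 9] gives a = [2, 1] (primitive direction); the mode-2 fibre T[0,:,0] = [18, 12, -18] gives b = [3, 2, -3]; then c[k] = T[0,0,k] / (a[0]·b[0]) = [18, 18, 0] / 6 = [3, 3, 0].
Expanding [2, 1] ⊗ [3, 2, -3] ⊗ [3, 3, 0] reproduces all 18 entries of T, so T = [2, 1] ⊗ [3, 2, -3] ⊗ [3, 3, 0] and rank(T) ≤ 1.
These bounds meet, so rank(T) = 1.
Check entry T[0,2,1] = -18: (2)·(-3)·(3) = -18.

rank(T) = 1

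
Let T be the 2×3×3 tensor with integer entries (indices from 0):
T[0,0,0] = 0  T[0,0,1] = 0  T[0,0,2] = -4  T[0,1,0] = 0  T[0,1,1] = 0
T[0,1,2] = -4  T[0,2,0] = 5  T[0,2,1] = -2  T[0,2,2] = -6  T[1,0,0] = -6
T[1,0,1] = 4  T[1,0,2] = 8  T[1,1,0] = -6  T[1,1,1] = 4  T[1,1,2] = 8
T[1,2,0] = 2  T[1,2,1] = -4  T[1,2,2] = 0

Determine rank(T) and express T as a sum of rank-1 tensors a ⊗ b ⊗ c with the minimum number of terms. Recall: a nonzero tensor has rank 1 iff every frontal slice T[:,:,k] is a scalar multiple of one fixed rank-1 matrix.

Lower bound: the mode-3 unfolding of T (rows indexed by k, columns by (i,j) = (0,0), (0,1), (0,2), (1,0), (1,1), (1,2)) is [[0, 0, 5, -6, -6, 2], [0, 0, -2, 4, 4, -4], [-4, -4, -6, 8, 8, 0]].
There the 3×3 minor on rows k ∈ {0, 1, 2}, columns (i,j) ∈ {(0,0), (0,2), (1,0)} is det [[0, 5, -6], [0, -2, 4], [-4, -6, 8]] = -32 ≠ 0, so this unfolding has rank ≥ 3; CP rank is at least every unfolding rank, so rank(T) ≥ 3. (Unfolding ranks only ever bound the CP rank from below — rank(T) can be strictly larger than all of them — so the matching upper bound has to come from an explicit 3-term decomposition.)
Upper bound: T is a sum of 3 rank-1 terms, T = [1, -1] ⊗ [1, 1, 1] ⊗ [2, 0, -4] + [1, 0] ⊗ [2, 2, -1] ⊗ [1, -2, -2] + [1, 1] ⊗ [1, 1, -1] ⊗ [-4, 4, 4] (written with every a and b primitive with positive leading entry and the scale carried by c; CP decompositions are not unique, and this one is verified by expanding entrywise), so rank(T) ≤ 3.
These bounds meet, so rank(T) = 3.

rank(T) = 3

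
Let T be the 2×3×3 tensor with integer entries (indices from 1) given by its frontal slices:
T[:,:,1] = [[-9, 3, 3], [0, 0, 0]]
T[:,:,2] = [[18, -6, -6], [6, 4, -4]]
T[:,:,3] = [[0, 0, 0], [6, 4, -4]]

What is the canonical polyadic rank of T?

Lower bound: the mode-3 unfolding of T (rows indexed by k, columns by (i,j) = (1,1), (1,2), (1,3), (2,1), (2,2), (2,3)) is [[-9, 3, 3, 0, 0, 0], [18, -6, -6, 6, 4, -4], [0, 0, 0, 6, 4, -4]].
There the 2×2 minor on rows k ∈ {1, 2}, columns (i,j) ∈ {(1,1), (2,1)} is det [[-9, 0], [18, 6]] = -54 ≠ 0, so this unfolding has rank ≥ 2; CP rank is at least every unfolding rank, so rank(T) ≥ 2. (Unfolding ranks only ever bound the CP rank from below — rank(T) can be strictly larger than all of them — so the matching upper bound has to come from an explicit 2-term decomposition.)
Upper bound — finding two terms. Write S_k = T[:,:,k] for the frontal slices: S₁ = [[-9, 3, 3], [0, 0, 0]], S₂ = [[18, -6, -6], [6, 4, -4]], S₃ = [[0, 0, 0], [6, 4, -4]].
If T = a₁ ∘ b₁ ∘ c₁ + a₂ ∘ b₂ ∘ c₂ then each S_k = c₁[k]·a₁b₁ᵀ + c₂[k]·a₂b₂ᵀ. S₁ and S₂ are linearly independent, so a₁b₁ᵀ and a₂b₂ᵀ must span the same plane of matrices: they are the rank-1 matrices of the form x·S₁ + y·S₂.
The 2×2 minor of x·S₁ + y·S₂ on rows {1,2}, columns {1,2} is −54·xy + 108·y² = (-54)·(x − 2·y)(y), vanishing at (x:y) = (2:1) and (1:0).
M₁ = 2·S₁ + S₂ = [[0, 0, 0], [6, 4, -4]] = 2·[0, 1][3, 2, -2]ᵀ and M₂ = S₁ = [[-9, 3, 3], [0, 0, 0]] = (-3)·[1, 0][3, -1, -1]ᵀ, so take a₁ = [0, 1], b₁ = [3, 2, -2], a₂ = [1, 0], b₂ = [3, -1, -1].
Each slice is an integer combination of E₁ = a₁b₁ᵀ and E₂ = a₂b₂ᵀ: S₁ = −3·E₂, S₂ = 2·E₁ + 6·E₂, S₃ = 2·E₁; reading off coefficients, c₁ = [0, 2, 2] and c₂ = [-3, 6, 0].
Hence T = [0, 1] ∘ [3, 2, -2] ∘ [0, 2, 2] + [1, 0] ∘ [3, -1, -1] ∘ [-3, 6, 0], so rank(T) ≤ 2.
These bounds meet, so rank(T) = 2.
Check entry T[1,3,1] = 3: (0)·(-2)·(0) + (1)·(-1)·(-3) = 3.

2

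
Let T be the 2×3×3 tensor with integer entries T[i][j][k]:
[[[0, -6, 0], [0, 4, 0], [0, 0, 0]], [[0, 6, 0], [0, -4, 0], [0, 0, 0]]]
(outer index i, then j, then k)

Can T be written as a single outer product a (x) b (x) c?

Yes

If T = a (x) b (x) c then every fibre of T is a multiple of the corresponding factor, so read the factors off the fibres through the nonzero entry T[0,0,1] = -6.
The mode-1 fibre T[:,0,1] = [-6, 6] gives a = (1, -1) (primitive direction); the mode-2 fibre T[0,:,1] = [-6, 4, 0] gives b = (3, -2, 0); then c[k] = T[0,0,k] / (a[0]·b[0]) = [0, -6, 0] / 3 = (0, -2, 0).
Expanding (1, -1) (x) (3, -2, 0) (x) (0, -2, 0) reproduces all 18 entries of T, so T = (1, -1) (x) (3, -2, 0) (x) (0, -2, 0) and rank(T) ≤ 1.
Equivalently every frontal slice T[:,:,k] is c[k] times the rank-1 matrix (1, -1) (x) (3, -2, 0). So T has rank 1 (it is nonzero).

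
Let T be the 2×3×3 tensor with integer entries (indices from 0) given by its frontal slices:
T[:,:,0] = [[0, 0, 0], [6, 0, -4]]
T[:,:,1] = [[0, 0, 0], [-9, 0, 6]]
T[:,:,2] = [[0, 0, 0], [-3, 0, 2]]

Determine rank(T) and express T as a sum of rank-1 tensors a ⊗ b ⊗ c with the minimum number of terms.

Lower bound: T ≠ 0 (e.g. T[1,0,0] = 6), so rank(T) ≥ 1.
Upper bound: if T = a ⊗ b ⊗ c then every fibre of T is a multiple of the corresponding factor, so read the factors off the fibres through the nonzero entry T[1,0,0] = 6.
The mode-1 fibre T[:,0,0] = [0, 6] gives a = [0, 1] (primitive direction); the mode-2 fibre T[1,:,0] = [6, 0, -4] gives b = [3, 0, -2]; then c[k] = T[1,0,k] / (a[1]·b[0]) = [6, -9, -3] / 3 = [2, -3, -1].
Expanding [0, 1] ⊗ [3, 0, -2] ⊗ [2, -3, -1] reproduces all 18 entries of T, so T = [0, 1] ⊗ [3, 0, -2] ⊗ [2, -3, -1] and rank(T) ≤ 1.
These bounds meet, so rank(T) = 1.

rank(T) = 1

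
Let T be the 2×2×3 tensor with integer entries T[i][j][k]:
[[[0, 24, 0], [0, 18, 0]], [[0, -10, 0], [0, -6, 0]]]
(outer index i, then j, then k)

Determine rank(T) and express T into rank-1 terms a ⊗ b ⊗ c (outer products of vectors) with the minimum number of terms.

rank(T) = 2

Lower bound: the mode-2 unfolding of T (rows indexed by j, columns by (i,k) = (0,0), (0,1), (0,2), (1,0), (1,1), (1,2)) is [[0, 24, 0, 0, -10, 0], [0, 18, 0, 0, -6, 0]].
There the 2×2 minor on rows j ∈ {0, 1}, columns (i,k) ∈ {(0,1), (1,1)} is det [[24, -10], [18, -6]] = 36 ≠ 0, so this unfolding has rank ≥ 2; CP rank is at least every unfolding rank, so rank(T) ≥ 2. (Unfolding ranks only ever bound the CP rank from below — rank(T) can be strictly larger than all of them — so the matching upper bound has to come from an explicit 2-term decomposition.)
Upper bound — finding two terms. Every mode-3 slice of T is a multiple of one matrix: T[:,:,k] = c[k]·M with c = [0, 1, 0] and M = [[24, 18], [-10, -6]] (rows indexed by i, columns by j). So it suffices to write M as a sum of two rank-1 matrices.
Splitting M by its rows (i = 0, 1), M = [1, 0][24, 18]ᵀ + [0, 1][-10, -6]ᵀ.
Hence T = [1, 0] ⊗ [24, 18] ⊗ [0, 1, 0] + [0, 1] ⊗ [-10, -6] ⊗ [0, 1, 0], so rank(T) ≤ 2.
These bounds meet, so rank(T) = 2.
Check entry T[1,1,1] = -6: (0)·(18)·(1) + (1)·(-6)·(1) = -6.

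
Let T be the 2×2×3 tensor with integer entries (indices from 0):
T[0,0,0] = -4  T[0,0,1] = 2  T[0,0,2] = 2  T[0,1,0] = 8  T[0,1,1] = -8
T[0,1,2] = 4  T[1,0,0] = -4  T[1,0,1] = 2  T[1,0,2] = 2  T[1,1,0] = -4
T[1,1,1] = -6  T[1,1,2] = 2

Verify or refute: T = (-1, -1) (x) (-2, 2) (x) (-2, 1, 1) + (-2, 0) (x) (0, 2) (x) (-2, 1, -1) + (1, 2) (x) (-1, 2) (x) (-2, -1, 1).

Reconstruct entry (0,0,0) from the claimed factors: Σₗ aₗ[0]bₗ[0]cₗ[0] = (-1)·(-2)·(-2) + (-2)·(0)·(-2) + (1)·(-1)·(-2) = -2, but T[0,0,0] = -4. The claim is false.

No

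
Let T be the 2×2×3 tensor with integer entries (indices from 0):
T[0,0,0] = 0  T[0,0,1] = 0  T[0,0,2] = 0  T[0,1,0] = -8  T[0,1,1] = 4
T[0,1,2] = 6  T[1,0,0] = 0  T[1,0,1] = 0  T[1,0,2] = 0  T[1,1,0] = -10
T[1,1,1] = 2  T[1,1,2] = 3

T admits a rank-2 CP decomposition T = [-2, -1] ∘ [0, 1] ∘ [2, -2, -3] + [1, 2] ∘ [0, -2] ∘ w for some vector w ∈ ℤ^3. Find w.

Subtract the known terms from T to get the rank-1 residual R = [1, 2] ∘ [0, -2] ∘ w, so R[i,j,k] = a[i]·b[j]·w[k]. Pick indices with nonzero a[0]·b[1] = (1)·(-2) = -2. Only the fibre through (0,1,·) is needed: R[0,1,:] = T[0,1,:] − Σₗ aₗ[0]bₗ[1]cₗ = [-8, 4, 6] − (-2)·(1)·[2, -2, -3] = [-4, 0, 0]. Then w[k] = R[0,1,k] / -2 for each k, giving w = [-4, 0, 0] / -2 = [2, 0, 0].

w = [2, 0, 0]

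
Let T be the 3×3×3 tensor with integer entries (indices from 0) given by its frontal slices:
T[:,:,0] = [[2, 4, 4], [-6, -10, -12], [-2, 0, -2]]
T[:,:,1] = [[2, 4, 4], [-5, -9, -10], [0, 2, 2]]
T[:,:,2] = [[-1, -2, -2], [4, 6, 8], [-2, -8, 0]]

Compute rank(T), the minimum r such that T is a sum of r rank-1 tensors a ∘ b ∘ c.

Lower bound: the mode-1 unfolding of T (rows indexed by i, columns by (j,k) = (0,0), (0,1), (0,2), (1,0), (1,1), (1,2), (2,0), (2,1), (2,2)) is [[2, 2, -1, 4, 4, -2, 4, 4, -2], [-6, -5, 4, -10, -9, 6, -12, -10, 8], [-2, 0, -2, 0, 2, -8, -2, 2, 0]].
There the 3×3 minor on rows i ∈ {0, 1, 2}, columns (j,k) ∈ {(0,0), (0,1), (0,2)} is det [[2, 2, -1], [-6, -5, 4], [-2, 0, -2]] = -10 ≠ 0, so this unfolding has rank ≥ 3; CP rank is at least every unfolding rank, so rank(T) ≥ 3. (Flattening ranks never certify an upper bound on CP rank; for that we must actually write T with 3 rank-1 terms.)
Upper bound: T is a sum of 3 rank-1 terms, T = [0, 0, 1] ∘ [1, 2, 1] ∘ [-2, -2, -4] + [0, 1, 2] ∘ [1, 1, 2] ∘ [-2, -1, 2] + [1, -2, 2] ∘ [1, 2, 2] ∘ [2, 2, -1] (written with every a and b primitive with positive leading entry and the scale carried by c; CP decompositions are not unique, and this one is verified by expanding entrywise), so rank(T) ≤ 3.
These bounds meet, so rank(T) = 3.

3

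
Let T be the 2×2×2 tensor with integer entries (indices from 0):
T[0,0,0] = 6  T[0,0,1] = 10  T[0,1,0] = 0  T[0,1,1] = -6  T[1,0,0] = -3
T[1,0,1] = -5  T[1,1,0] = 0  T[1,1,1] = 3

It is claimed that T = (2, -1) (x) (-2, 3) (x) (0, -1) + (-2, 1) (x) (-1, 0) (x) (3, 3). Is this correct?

Yes

Reconstruct entrywise from the claimed factors. For example, T[0,0,0] = 6 and Σₗ aₗ[0]bₗ[0]cₗ[0] = (2)·(-2)·(0) + (-2)·(-1)·(3) = 6; checking all 8 entries, every one matches. The claim holds.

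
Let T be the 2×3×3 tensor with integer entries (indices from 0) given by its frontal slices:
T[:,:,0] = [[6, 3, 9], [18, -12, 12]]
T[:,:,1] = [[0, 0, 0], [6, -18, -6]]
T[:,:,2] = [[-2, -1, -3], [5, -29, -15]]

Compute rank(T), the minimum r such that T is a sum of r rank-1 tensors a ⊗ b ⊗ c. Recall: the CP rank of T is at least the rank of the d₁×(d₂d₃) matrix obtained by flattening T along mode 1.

Lower bound: the mode-1 unfolding of T (rows indexed by i, columns by (j,k) = (0,0), (0,1), (0,2), (1,0), (1,1), (1,2), (2,0), (2,1), (2,2)) is [[6, 0, -2, 3, 0, -1, 9, 0, -3], [18, 6, 5, -12, -18, -29, 12, -6, -15]].
There the 2×2 minor on rows i ∈ {0, 1}, columns (j,k) ∈ {(0,0), (0,1)} is det [[6, 0], [18, 6]] = 36 ≠ 0, so this unfolding has rank ≥ 2; CP rank is at least every unfolding rank, so rank(T) ≥ 2. (Unfolding ranks only ever bound the CP rank from below — rank(T) can be strictly larger than all of them — so the matching upper bound has to come from an explicit 2-term decomposition.)
Upper bound — finding two terms. Write S_k = T[:,:,k] for the frontal slices: S₀ = [[6, 3, 9], [18, -12, 12]], S₁ = [[0, 0, 0], [6, -18, -6]], S₂ = [[-2, -1, -3], [5, -29, -15]].
If T = a₁ ⊗ b₁ ⊗ c₁ + a₂ ⊗ b₂ ⊗ c₂ then each S_k = c₁[k]·a₁b₁ᵀ + c₂[k]·a₂b₂ᵀ. S₀ and S₁ are linearly independent, so a₁b₁ᵀ and a₂b₂ᵀ must span the same plane of matrices: they are the rank-1 matrices of the form x·S₀ + y·S₁.
The 2×2 minor of x·S₀ + y·S₁ on rows {0,1}, columns {0,1} is −126·x² − 126·xy = (-126)·(x + y)(x), vanishing at (x:y) = (1:-1) and (0:1).
M₁ = S₀ − S₁ = [[6, 3, 9], [12, 6, 18]] = 3·[1, 2][2, 1, 3]ᵀ and M₂ = S₁ = [[0, 0, 0], [6, -18, -6]] = 6·[0, 1][1, -3, -1]ᵀ, so take a₁ = [1, 2], b₁ = [2, 1, 3], a₂ = [0, 1], b₂ = [1, -3, -1].
Each slice is an integer combination of E₁ = a₁b₁ᵀ and E₂ = a₂b₂ᵀ: S₀ = 3·E₁ + 6·E₂, S₁ = 6·E₂, S₂ = −E₁ + 9·E₂; reading off coefficients, c₁ = [3, 0, -1] and c₂ = [6, 6, 9].
Hence T = [1, 2] ⊗ [2, 1, 3] ⊗ [3, 0, -1] + [0, 1] ⊗ [1, -3, -1] ⊗ [6, 6, 9], so rank(T) ≤ 2.
These bounds meet, so rank(T) = 2.

2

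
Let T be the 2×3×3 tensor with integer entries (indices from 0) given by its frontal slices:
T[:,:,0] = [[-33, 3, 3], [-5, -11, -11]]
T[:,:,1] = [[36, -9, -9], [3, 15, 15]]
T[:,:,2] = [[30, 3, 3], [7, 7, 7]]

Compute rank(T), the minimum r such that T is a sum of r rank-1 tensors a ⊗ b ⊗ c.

Lower bound: the mode-1 unfolding of T (rows indexed by i, columns by (j,k) = (0,0), (0,1), (0,2), (1,0), (1,1), (1,2), (2,0), (2,1), (2,2)) is [[-33, 36, 30, 3, -9, 3, 3, -9, 3], [-5, 3, 7, -11, 15, 7, -11, 15, 7]].
There the 2×2 minor on rows i ∈ {0, 1}, columns (j,k) ∈ {(0,0), (0,1)} is det [[-33, 36], [-5, 3]] = 81 ≠ 0, so this unfolding has rank ≥ 2; CP rank is at least every unfolding rank, so rank(T) ≥ 2. (This is only a lower bound: in general the CP rank may exceed every unfolding rank, so we still need to exhibit 2 rank-1 terms summing to T.)
Upper bound — finding two terms. Write S_k = T[:,:,k] for the frontal slices: S₀ = [[-33, 3, 3], [-5, -11, -11]], S₁ = [[36, -9, -9], [3, 15, 15]], S₂ = [[30, 3, 3], [7, 7, 7]].
If T = a₁ ⊗ b₁ ⊗ c₁ + a₂ ⊗ b₂ ⊗ c₂ then each S_k = c₁[k]·a₁b₁ᵀ + c₂[k]·a₂b₂ᵀ. S₀ and S₁ are linearly independent, so a₁b₁ᵀ and a₂b₂ᵀ must span the same plane of matrices: they are the rank-1 matrices of the form x·S₀ + y·S₁.
The 2×2 minor of x·S₀ + y·S₁ on rows {0,1}, columns {0,1} is 378·x² − 945·xy + 567·y² = 189·(2·x − 3·y)(x − y), vanishing at (x:y) = (3:2) and (1:1).
M₁ = 3·S₀ + 2·S₁ = [[-27, -9, -9], [-9, -3, -3]] = (-3)·[3, 1][3, 1, 1]ᵀ and M₂ = S₀ + S₁ = [[3, -6, -6], [-2, 4, 4]] = [3, -2][1, -2, -2]ᵀ, so take a₁ = [3, 1], b₁ = [3, 1, 1], a₂ = [3, -2], b₂ = [1, -2, -2].
Each slice is an integer combination of E₁ = a₁b₁ᵀ and E₂ = a₂b₂ᵀ: S₀ = −3·E₁ − 2·E₂, S₁ = 3·E₁ + 3·E₂, S₂ = 3·E₁ + E₂; reading off coefficients, c₁ = [-3, 3, 3] and c₂ = [-2, 3, 1].
Hence T = [3, 1] ⊗ [3, 1, 1] ⊗ [-3, 3, 3] + [3, -2] ⊗ [1, -2, -2] ⊗ [-2, 3, 1], so rank(T) ≤ 2.
These bounds meet, so rank(T) = 2.
Check entry T[0,2,1] = -9: (3)·(1)·(3) + (3)·(-2)·(3) = -9.

2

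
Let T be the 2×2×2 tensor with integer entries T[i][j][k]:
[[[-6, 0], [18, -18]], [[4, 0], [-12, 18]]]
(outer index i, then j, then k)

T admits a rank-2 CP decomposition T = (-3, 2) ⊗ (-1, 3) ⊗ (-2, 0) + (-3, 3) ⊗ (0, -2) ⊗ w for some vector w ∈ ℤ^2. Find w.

Subtract the known terms from T to get the rank-1 residual R = (-3, 3) ⊗ (0, -2) ⊗ w, so R[i,j,k] = a[i]·b[j]·w[k]. Pick indices with nonzero a[0]·b[1] = (-3)·(-2) = 6. Only the fibre through (0,1,·) is needed: R[0,1,:] = T[0,1,:] − Σₗ aₗ[0]bₗ[1]cₗ = [18, -18] − (-3)·(3)·(-2, 0) = [0, -18]. Then w[k] = R[0,1,k] / 6 for each k, giving w = [0, -18] / 6 = (0, -3).

w = (0, -3)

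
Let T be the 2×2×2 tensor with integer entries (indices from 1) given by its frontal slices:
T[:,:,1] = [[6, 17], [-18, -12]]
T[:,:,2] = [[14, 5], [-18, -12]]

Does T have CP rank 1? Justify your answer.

The mode-3 unfolding of T (rows indexed by k, columns by (i,j) = (1,1), (1,2), (2,1), (2,2)) is [[6, 17, -18, -12], [14, 5, -18, -12]].
There the 2×2 minor on rows k ∈ {1, 2}, columns (i,j) ∈ {(1,1), (1,2)} is det [[6, 17], [14, 5]] = -208 ≠ 0, so this unfolding has rank ≥ 2; CP rank is at least every unfolding rank, so rank(T) ≥ 2.
In particular rank(T) ≥ 2 > 1, so T is not rank-1.

No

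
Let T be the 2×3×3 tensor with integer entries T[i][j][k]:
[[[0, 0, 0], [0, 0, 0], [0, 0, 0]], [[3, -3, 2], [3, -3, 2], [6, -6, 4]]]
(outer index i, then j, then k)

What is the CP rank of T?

Lower bound: T ≠ 0 (e.g. T[1,0,0] = 3), so rank(T) ≥ 1.
Upper bound: the mode-1 fibre T[:,0,0] = [0, 3] gives a = [0, 1] (primitive direction); the mode-2 fibre T[1,:,0] = [3, 3, 6] gives b = [1, 1, 2]; then c[k] = T[1,0,k] / (a[1]·b[0]) = [3, -3, 2] / 1 = [3, -3, 2].
Expanding [0, 1] ⊗ [1, 1, 2] ⊗ [3, -3, 2] reproduces all 18 entries of T, so T = [0, 1] ⊗ [1, 1, 2] ⊗ [3, -3, 2] and rank(T) ≤ 1.
These bounds meet, so rank(T) = 1.

1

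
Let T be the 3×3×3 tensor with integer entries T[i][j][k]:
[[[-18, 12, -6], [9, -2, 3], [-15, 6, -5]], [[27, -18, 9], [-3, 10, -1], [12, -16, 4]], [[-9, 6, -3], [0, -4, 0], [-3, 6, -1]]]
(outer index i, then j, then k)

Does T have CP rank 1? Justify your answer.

The mode-1 unfolding of T (rows indexed by i, columns by (j,k) = (0,0), (0,1), (0,2), (1,0), (1,1), (1,2), (2,0), (2,1), (2,2)) is [[-18, 12, -6, 9, -2, 3, -15, 6, -5], [27, -18, 9, -3, 10, -1, 12, -16, 4], [-9, 6, -3, 0, -4, 0, -3, 6, -1]].
There the 2×2 minor on rows i ∈ {0, 1}, columns (j,k) ∈ {(0,0), (1,0)} is det [[-18, 9], [27, -3]] = -189 ≠ 0, so this unfolding has rank ≥ 2; CP rank is at least every unfolding rank, so rank(T) ≥ 2.
In particular rank(T) ≥ 2 > 1, so T is not rank-1.

No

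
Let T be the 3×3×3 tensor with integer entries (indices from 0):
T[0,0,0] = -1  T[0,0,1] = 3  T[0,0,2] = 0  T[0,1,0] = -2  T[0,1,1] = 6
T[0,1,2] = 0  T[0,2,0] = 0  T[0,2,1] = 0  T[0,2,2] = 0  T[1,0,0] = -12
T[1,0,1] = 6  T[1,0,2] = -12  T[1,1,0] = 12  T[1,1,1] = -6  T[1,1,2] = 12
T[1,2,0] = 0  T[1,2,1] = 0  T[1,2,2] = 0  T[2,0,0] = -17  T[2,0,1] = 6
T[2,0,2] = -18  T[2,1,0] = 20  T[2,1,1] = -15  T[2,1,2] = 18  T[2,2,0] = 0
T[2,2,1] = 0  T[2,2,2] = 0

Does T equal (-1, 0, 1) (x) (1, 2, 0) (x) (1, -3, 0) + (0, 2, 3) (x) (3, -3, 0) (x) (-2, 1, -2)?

Reconstruct entrywise from the claimed factors. For example, T[0,2,2] = 0 and Σₗ aₗ[0]bₗ[2]cₗ[2] = (-1)·(0)·(0) + (0)·(0)·(-2) = 0; checking all 27 entries, every one matches. The claim holds.

Yes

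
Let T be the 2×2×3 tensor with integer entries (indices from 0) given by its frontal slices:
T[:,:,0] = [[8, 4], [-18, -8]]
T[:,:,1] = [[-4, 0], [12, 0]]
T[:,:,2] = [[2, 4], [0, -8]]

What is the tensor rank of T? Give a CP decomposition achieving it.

rank(T) = 2

Lower bound: the mode-2 unfolding of T (rows indexed by j, columns by (i,k) = (0,0), (0,1), (0,2), (1,0), (1,1), (1,2)) is [[8, -4, 2, -18, 12, 0], [4, 0, 4, -8, 0, -8]].
There the 2×2 minor on rows j ∈ {0, 1}, columns (i,k) ∈ {(0,0), (0,1)} is det [[8, -4], [4, 0]] = 16 ≠ 0, so this unfolding has rank ≥ 2; CP rank is at least every unfolding rank, so rank(T) ≥ 2. (This is only a lower bound: in general the CP rank may exceed every unfolding rank, so we still need to exhibit 2 rank-1 terms summing to T.)
Upper bound — finding two terms. Write S_k = T[:,:,k] for the frontal slices: S₀ = [[8, 4], [-18, -8]], S₁ = [[-4, 0], [12, 0]], S₂ = [[2, 4], [0, -8]].
If T = a₁ ⊗ b₁ ⊗ c₁ + a₂ ⊗ b₂ ⊗ c₂ then each S_k = c₁[k]·a₁b₁ᵀ + c₂[k]·a₂b₂ᵀ. S₀ and S₁ are linearly independent, so a₁b₁ᵀ and a₂b₂ᵀ must span the same plane of matrices: they are the rank-1 matrices of the form x·S₀ + y·S₁.
det(x·S₀ + y·S₁) is 8·x² − 16·xy = 8·(x − 2·y)(x), vanishing at (x:y) = (2:1) and (0:1).
M₁ = 2·S₀ + S₁ = [[12, 8], [-24, -16]] = 4·[1, -2][3, 2]ᵀ and M₂ = S₁ = [[-4, 0], [12, 0]] = (-4)·[1, -3][1, 0]ᵀ, so take a₁ = [1, -2], b₁ = [3, 2], a₂ = [1, -3], b₂ = [1, 0].
Each slice is an integer combination of E₁ = a₁b₁ᵀ and E₂ = a₂b₂ᵀ: S₀ = 2·E₁ + 2·E₂, S₁ = −4·E₂, S₂ = 2·E₁ − 4·E₂; reading off coefficients, c₁ = [2, 0, 2] and c₂ = [2, -4, -4].
Hence T = [1, -2] ⊗ [3, 2] ⊗ [2, 0, 2] + [1, -3] ⊗ [1, 0] ⊗ [2, -4, -4], so rank(T) ≤ 2.
These bounds meet, so rank(T) = 2.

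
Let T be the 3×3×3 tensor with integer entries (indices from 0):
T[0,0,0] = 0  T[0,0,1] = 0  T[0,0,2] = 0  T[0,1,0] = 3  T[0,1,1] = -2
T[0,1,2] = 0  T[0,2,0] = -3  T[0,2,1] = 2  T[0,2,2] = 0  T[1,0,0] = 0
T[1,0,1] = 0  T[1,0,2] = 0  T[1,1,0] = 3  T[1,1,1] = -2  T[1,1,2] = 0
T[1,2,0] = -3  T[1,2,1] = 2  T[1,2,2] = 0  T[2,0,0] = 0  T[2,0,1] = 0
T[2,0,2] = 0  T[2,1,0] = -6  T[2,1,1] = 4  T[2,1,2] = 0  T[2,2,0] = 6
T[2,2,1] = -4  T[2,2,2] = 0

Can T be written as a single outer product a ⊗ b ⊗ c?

The mode-1 fibre T[:,1,0] = [3, 3, -6] gives a = (1, 1, -2) (primitive direction); the mode-2 fibre T[0,:,0] = [0, 3, -3] gives b = (0, 1, -1); then c[k] = T[0,1,k] / (a[0]·b[1]) = [3, -2, 0] / 1 = (3, -2, 0).
Expanding (1, 1, -2) ⊗ (0, 1, -1) ⊗ (3, -2, 0) reproduces all 27 entries of T, so T = (1, 1, -2) ⊗ (0, 1, -1) ⊗ (3, -2, 0) and rank(T) ≤ 1.
Equivalently every frontal slice T[:,:,k] is c[k] times the rank-1 matrix (1, 1, -2) ⊗ (0, 1, -1). So T has rank 1 (it is nonzero).

Yes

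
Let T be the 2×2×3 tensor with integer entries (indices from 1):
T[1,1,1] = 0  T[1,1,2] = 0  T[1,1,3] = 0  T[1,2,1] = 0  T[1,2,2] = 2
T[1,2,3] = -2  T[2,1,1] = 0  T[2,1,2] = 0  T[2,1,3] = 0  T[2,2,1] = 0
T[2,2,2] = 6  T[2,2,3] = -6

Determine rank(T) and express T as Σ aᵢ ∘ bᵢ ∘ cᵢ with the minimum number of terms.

rank(T) = 1

Lower bound: T ≠ 0 (e.g. T[1,2,2] = 2), so rank(T) ≥ 1.
Upper bound: if T = a ∘ b ∘ c then every fibre of T is a multiple of the corresponding factor, so read the factors off the fibres through the nonzero entry T[1,2,2] = 2.
The mode-1 fibre T[:,2,2] = [2, 6] gives a = (1, 3) (primitive direction); the mode-2 fibre T[1,:,2] = [0, 2] gives b = (0, 1); then c[k] = T[1,2,k] / (a[1]·b[2]) = [0, 2, -2] / 1 = (0, 2, -2).
Expanding (1, 3) ∘ (0, 1) ∘ (0, 2, -2) reproduces all 12 entries of T, so T = (1, 3) ∘ (0, 1) ∘ (0, 2, -2) and rank(T) ≤ 1.
These bounds meet, so rank(T) = 1.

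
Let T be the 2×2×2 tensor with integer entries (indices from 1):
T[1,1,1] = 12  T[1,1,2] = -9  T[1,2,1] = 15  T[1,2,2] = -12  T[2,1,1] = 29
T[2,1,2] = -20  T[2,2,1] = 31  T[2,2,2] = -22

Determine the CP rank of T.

Lower bound: the mode-2 unfolding of T (rows indexed by j, columns by (i,k) = (1,1), (1,2), (2,1), (2,2)) is [[12, -9, 29, -20], [15, -12, 31, -22]].
There the 2×2 minor on rows j ∈ {1, 2}, columns (i,k) ∈ {(1,1), (1,2)} is det [[12, -9], [15, -12]] = -9 ≠ 0, so this unfolding has rank ≥ 2; CP rank is at least every unfolding rank, so rank(T) ≥ 2. (This is only a lower bound: in general the CP rank may exceed every unfolding rank, so we still need to exhibit 2 rank-1 terms summing to T.)
Upper bound — finding two terms. Write S_k = T[:,:,k] for the frontal slices: S₁ = [[12, 15], [29, 31]], S₂ = [[-9, -12], [-20, -22]].
If T = a₁ ⊗ b₁ ⊗ c₁ + a₂ ⊗ b₂ ⊗ c₂ then each S_k = c₁[k]·a₁b₁ᵀ + c₂[k]·a₂b₂ᵀ. S₁ and S₂ are linearly independent, so a₁b₁ᵀ and a₂b₂ᵀ must span the same plane of matrices: they are the rank-1 matrices of the form x·S₁ + y·S₂.
det(x·S₁ + y·S₂) is −63·x² + 105·xy − 42·y² = (-21)·(3·x − 2·y)(x − y), vanishing at (x:y) = (2:3) and (1:1).
M₁ = 2·S₁ + 3·S₂ = [[-3, -6], [-2, -4]] = −[3, 2][1, 2]ᵀ and M₂ = S₁ + S₂ = [[3, 3], [9, 9]] = 3·[1, 3][1, 1]ᵀ, so take a₁ = [3, 2], b₁ = [1, 2], a₂ = [1, 3], b₂ = [1, 1].
Each slice is an integer combination of E₁ = a₁b₁ᵀ and E₂ = a₂b₂ᵀ: S₁ = E₁ + 9·E₂, S₂ = −E₁ − 6·E₂; reading off coefficients, c₁ = [1, -1] and c₂ = [9, -6].
Hence T = [3, 2] ⊗ [1, 2] ⊗ [1, -1] + [1, 3] ⊗ [1, 1] ⊗ [9, -6], so rank(T) ≤ 2.
These bounds meet, so rank(T) = 2.

2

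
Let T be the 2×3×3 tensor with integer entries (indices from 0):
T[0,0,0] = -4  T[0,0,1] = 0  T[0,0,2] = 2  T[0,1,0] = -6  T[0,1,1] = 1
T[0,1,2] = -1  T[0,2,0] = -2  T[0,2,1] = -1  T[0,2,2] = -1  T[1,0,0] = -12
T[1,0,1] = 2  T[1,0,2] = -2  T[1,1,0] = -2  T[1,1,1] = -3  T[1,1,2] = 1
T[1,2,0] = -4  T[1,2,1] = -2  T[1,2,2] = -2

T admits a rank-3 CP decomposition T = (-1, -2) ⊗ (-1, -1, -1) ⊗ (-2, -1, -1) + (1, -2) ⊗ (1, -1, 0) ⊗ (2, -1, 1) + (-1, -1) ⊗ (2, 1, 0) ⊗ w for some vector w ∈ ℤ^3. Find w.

w = (2, -1, -1)

Subtract the known terms from T to get the rank-1 residual R = (-1, -1) ⊗ (2, 1, 0) ⊗ w, so R[i,j,k] = a[i]·b[j]·w[k]. Pick indices with nonzero a[0]·b[0] = (-1)·(2) = -2. Only the fibre through (0,0,·) is needed: R[0,0,:] = T[0,0,:] − Σₗ aₗ[0]bₗ[0]cₗ = [-4, 0, 2] − (-1)·(-1)·(-2, -1, -1) − (1)·(1)·(2, -1, 1) = [-4, 2, 2]. Then w[k] = R[0,0,k] / -2 for each k, giving w = [-4, 2, 2] / -2 = (2, -1, -1).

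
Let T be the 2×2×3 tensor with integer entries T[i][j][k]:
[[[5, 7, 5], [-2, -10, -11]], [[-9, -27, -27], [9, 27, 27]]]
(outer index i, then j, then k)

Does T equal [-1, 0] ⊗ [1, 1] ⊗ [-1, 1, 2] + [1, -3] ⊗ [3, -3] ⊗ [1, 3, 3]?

No

Reconstruct entry (0,0,0) from the claimed factors: Σₗ aₗ[0]bₗ[0]cₗ[0] = (-1)·(1)·(-1) + (1)·(3)·(1) = 4, but T[0,0,0] = 5. The claim is false.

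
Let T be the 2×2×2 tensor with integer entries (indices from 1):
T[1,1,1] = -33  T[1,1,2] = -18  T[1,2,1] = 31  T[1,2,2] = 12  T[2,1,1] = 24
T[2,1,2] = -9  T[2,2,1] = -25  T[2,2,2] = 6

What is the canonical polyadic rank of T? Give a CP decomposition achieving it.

rank(T) = 2

Lower bound: the mode-3 unfolding of T (rows indexed by k, columns by (i,j) = (1,1), (1,2), (2,1), (2,2)) is [[-33, 31, 24, -25], [-18, 12, -9, 6]].
There the 2×2 minor on rows k ∈ {1, 2}, columns (i,j) ∈ {(1,1), (1,2)} is det [[-33, 31], [-18, 12]] = 162 ≠ 0, so this unfolding has rank ≥ 2; CP rank is at least every unfolding rank, so rank(T) ≥ 2. (Flattening ranks never certify an upper bound on CP rank; for that we must actually write T with 2 rank-1 terms.)
Upper bound — finding two terms. Write S_k = T[:,:,k] for the frontal slices: S₁ = [[-33, 31], [24, -25]], S₂ = [[-18, 12], [-9, 6]].
If T = a₁ ⊗ b₁ ⊗ c₁ + a₂ ⊗ b₂ ⊗ c₂ then each S_k = c₁[k]·a₁b₁ᵀ + c₂[k]·a₂b₂ᵀ. S₁ and S₂ are linearly independent, so a₁b₁ᵀ and a₂b₂ᵀ must span the same plane of matrices: they are the rank-1 matrices of the form x·S₁ + y·S₂.
det(x·S₁ + y·S₂) is 81·x² + 243·xy = 81·(x + 3·y)(x), vanishing at (x:y) = (3:-1) and (0:1).
M₁ = 3·S₁ − S₂ = [[-81, 81], [81, -81]] = (-81)·(1, -1)(1, -1)ᵀ and M₂ = S₂ = [[-18, 12], [-9, 6]] = (-3)·(2, 1)(3, -2)ᵀ, so take a₁ = (1, -1), b₁ = (1, -1), a₂ = (2, 1), b₂ = (3, -2).
Each slice is an integer combination of E₁ = a₁b₁ᵀ and E₂ = a₂b₂ᵀ: S₁ = −27·E₁ − E₂, S₂ = −3·E₂; reading off coefficients, c₁ = (-27, 0) and c₂ = (-1, -3).
Hence T = (1, -1) ⊗ (1, -1) ⊗ (-27, 0) + (2, 1) ⊗ (3, -2) ⊗ (-1, -3), so rank(T) ≤ 2.
These bounds meet, so rank(T) = 2.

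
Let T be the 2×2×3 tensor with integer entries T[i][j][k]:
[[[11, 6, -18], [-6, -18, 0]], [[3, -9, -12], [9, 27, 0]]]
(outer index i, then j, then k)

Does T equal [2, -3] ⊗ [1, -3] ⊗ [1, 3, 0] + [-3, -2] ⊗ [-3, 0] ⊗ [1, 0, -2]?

Yes

Reconstruct entrywise from the claimed factors. For example, T[0,1,1] = -18 and Σₗ aₗ[0]bₗ[1]cₗ[1] = (2)·(-3)·(3) + (-3)·(0)·(0) = -18; checking all 12 entries, every one matches. The claim holds.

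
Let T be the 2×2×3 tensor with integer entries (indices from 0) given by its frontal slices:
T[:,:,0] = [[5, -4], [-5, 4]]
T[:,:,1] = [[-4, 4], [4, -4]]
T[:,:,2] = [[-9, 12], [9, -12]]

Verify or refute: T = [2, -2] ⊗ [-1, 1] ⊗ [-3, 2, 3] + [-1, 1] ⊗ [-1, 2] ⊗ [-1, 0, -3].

Reconstruct entrywise from the claimed factors. For example, T[0,0,2] = -9 and Σₗ aₗ[0]bₗ[0]cₗ[2] = (2)·(-1)·(3) + (-1)·(-1)·(-3) = -9; checking all 12 entries, every one matches. The claim holds.

Yes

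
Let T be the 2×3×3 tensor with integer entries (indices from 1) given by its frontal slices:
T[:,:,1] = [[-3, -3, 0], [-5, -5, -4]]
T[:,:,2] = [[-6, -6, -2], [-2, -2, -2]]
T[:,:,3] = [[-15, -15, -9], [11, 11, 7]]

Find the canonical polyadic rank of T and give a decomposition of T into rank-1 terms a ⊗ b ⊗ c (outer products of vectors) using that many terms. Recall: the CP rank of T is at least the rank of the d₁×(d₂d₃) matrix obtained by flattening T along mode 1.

Lower bound: the mode-3 unfolding of T (rows indexed by k, columns by (i,j) = (1,1), (1,2), (1,3), (2,1), (2,2), (2,3)) is [[-3, -3, 0, -5, -5, -4], [-6, -6, -2, -2, -2, -2], [-15, -15, -9, 11, 11, 7]].
There the 2×2 minor on rows k ∈ {1, 2}, columns (i,j) ∈ {(1,1), (1,3)} is det [[-3, 0], [-6, -2]] = 6 ≠ 0, so this unfolding has rank ≥ 2; CP rank is at least every unfolding rank, so rank(T) ≥ 2. (Flattening ranks never certify an upper bound on CP rank; for that we must actually write T with 2 rank-1 terms.)
Upper bound — finding two terms. Write S_k = T[:,:,k] for the frontal slices: S₁ = [[-3, -3, 0], [-5, -5, -4]], S₂ = [[-6, -6, -2], [-2, -2, -2]], S₃ = [[-15, -15, -9], [11, 11, 7]].
If T = a₁ ⊗ b₁ ⊗ c₁ + a₂ ⊗ b₂ ⊗ c₂ then each S_k = c₁[k]·a₁b₁ᵀ + c₂[k]·a₂b₂ᵀ. S₁ and S₂ are linearly independent, so a₁b₁ᵀ and a₂b₂ᵀ must span the same plane of matrices: they are the rank-1 matrices of the form x·S₁ + y·S₂.
The 2×2 minor of x·S₁ + y·S₂ on rows {1,2}, columns {1,3} is 12·x² + 20·xy + 8·y² = 4·(3·x + 2·y)(x + y), vanishing at (x:y) = (2:-3) and (1:-1).
M₁ = 2·S₁ − 3·S₂ = [[12, 12, 6], [-4, -4, -2]] = 2·[3, -1][2, 2, 1]ᵀ and M₂ = S₁ − S₂ = [[3, 3, 2], [-3, -3, -2]] = [1, -1][3, 3, 2]ᵀ, so take a₁ = [3, -1], b₁ = [2, 2, 1], a₂ = [1, -1], b₂ = [3, 3, 2].
Each slice is an integer combination of E₁ = a₁b₁ᵀ and E₂ = a₂b₂ᵀ: S₁ = −2·E₁ + 3·E₂, S₂ = −2·E₁ + 2·E₂, S₃ = −E₁ − 3·E₂; reading off coefficients, c₁ = [-2, -2, -1] and c₂ = [3, 2, -3].
Hence T = [3, -1] ⊗ [2, 2, 1] ⊗ [-2, -2, -1] + [1, -1] ⊗ [3, 3, 2] ⊗ [3, 2, -3], so rank(T) ≤ 2.
These bounds meet, so rank(T) = 2.

rank(T) = 2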